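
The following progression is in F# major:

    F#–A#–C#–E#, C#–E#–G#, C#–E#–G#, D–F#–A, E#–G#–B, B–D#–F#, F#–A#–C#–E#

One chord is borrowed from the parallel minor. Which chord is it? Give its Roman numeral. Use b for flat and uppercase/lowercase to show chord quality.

bVI

F# major has the diatonic set F#, G#m, A#m, B, C#, D#m, E#dim. Of the given chords, F#–A#–C#–E# = F#maj7, C#–E#–G# = C#, E#–G#–B = E#dim and B–D#–F# = B are diatonic. D–F#–A is not: scale degree 6 in F# major carries D#m (vi). In F# minor the chord on that degree is D, so here it functions as bVI, borrowed from the parallel minor.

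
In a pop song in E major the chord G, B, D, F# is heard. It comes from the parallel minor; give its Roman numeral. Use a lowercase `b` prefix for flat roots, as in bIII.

In E major scale degree 3 is G#; G is its lowered form, from E minor. Diatonically E major has G#m (iii) on that degree; G–B–D–F# is instead the major-seventh chord native to E minor, so it takes the label bIIImaj7.

bIIImaj7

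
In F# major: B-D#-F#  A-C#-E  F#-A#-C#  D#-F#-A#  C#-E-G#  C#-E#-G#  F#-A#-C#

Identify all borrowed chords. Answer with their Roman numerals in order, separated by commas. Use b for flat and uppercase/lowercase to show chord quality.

The diatonic triads in F# major are F#, G#m, A#m, B, C#, D#m, E#dim. Of the given chords, B–D#–F# = B, F#–A#–C# = F#, D#–F#–A# = D#m and C#–E#–G# = C# are diatonic. A–C#–E is not: scale degree 3 in F# major carries A#m (iii). In F# minor the chord on that degree is A, so here it functions as bIII, borrowed from the parallel minor. C#–E–G# is not: scale degree 5 in F# major carries C# (V). In F# minor the chord on that degree is C#m, so here it functions as v, borrowed from the parallel minor.

bIII, v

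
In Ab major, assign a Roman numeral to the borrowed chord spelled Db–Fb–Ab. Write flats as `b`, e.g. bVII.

iv

Db is scale degree 4 in Ab major. Diatonically Ab major has Db (IV) on that degree; Db–Fb–Ab is instead the minor chord native to Ab minor, so it takes the label iv.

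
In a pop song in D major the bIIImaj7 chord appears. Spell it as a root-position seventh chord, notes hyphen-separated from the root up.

F-A-C-E

Scale degree 3 in D major is F#. bIIImaj7 uses the lowered form, F, taken from D minor. In D minor the chord on F is F–A–C–E.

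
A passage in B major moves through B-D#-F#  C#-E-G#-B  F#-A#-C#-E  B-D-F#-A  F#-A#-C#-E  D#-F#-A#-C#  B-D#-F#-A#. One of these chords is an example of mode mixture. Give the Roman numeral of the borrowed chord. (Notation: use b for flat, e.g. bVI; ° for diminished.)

i7

The diatonic triads in B major are B, C#m, D#m, E, F#, G#m, A#dim. B–D#–F# = B, C#–E–G#–B = C#m7, F#–A#–C#–E = F#7, D#–F#–A#–C# = D#m7 and B–D#–F#–A# = Bmaj7 all belong to that set. B–D–F#–A doesn't fit — on degree 1 B major would have B (I). Bm7 is the degree-1 chord of B minor, so it is the borrowed i7.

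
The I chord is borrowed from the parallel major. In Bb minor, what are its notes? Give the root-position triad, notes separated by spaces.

I is built on scale degree 1, which is Bb in both Bb minor and its parallel. Building the major chord from the parallel major on Bb: Bb–D–F.

Bb D F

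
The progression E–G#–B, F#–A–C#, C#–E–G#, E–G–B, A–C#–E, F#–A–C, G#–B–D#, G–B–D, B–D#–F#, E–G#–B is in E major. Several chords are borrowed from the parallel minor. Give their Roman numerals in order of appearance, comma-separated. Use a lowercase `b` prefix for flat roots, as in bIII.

E major has the diatonic set E, F#m, G#m, A, B, C#m, D#dim. Of the given chords, E–G#–B = E, F#–A–C# = F#m, C#–E–G# = C#m, A–C#–E = A, G#–B–D# = G#m and B–D#–F# = B are diatonic. E–G–B is not: scale degree 1 in E major carries E (I). In E minor the chord on that degree is Em, so here it functions as i, borrowed from the parallel minor. F#–A–C doesn't fit — on degree 2 E major would have F#m (ii). F#dim is the degree-2 chord of E minor, so it is the borrowed ii°. But G–B–D is foreign: the diatonic iii on degree 3 is G#m, whereas G comes from E minor. It is labeled bIII.

i, ii°, bIII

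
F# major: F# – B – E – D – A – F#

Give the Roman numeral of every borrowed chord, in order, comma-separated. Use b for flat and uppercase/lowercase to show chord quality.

bVII, bVI, bIII

In F# major the diatonic chords are F#, G#m, A#m, B, C#, D#m, E#dim. F# and B are both diatonic. But E (E–G#–B) is foreign: the diatonic vii° on degree 7 is E#dim, whereas E comes from F# minor. It is labeled bVII. D (D–F#–A) doesn't fit — on degree 6 F# major would have D#m (vi). D is the degree-6 chord of F# minor, so it is the borrowed bVI. But A (A–C#–E) is foreign: the diatonic iii on degree 3 is A#m, whereas A comes from F# minor. It is labeled bIII.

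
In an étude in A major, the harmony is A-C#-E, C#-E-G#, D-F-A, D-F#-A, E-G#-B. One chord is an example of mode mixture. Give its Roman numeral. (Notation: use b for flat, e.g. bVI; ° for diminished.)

The diatonic triads in A major are A, Bm, C#m, D, E, F#m, G#dim. A–C#–E = A, C#–E–G# = C#m, D–F#–A = D and E–G#–B = E are all diatonic. D–F–A is not: scale degree 4 in A major carries D (IV). In A minor the chord on that degree is Dm, so here it functions as iv, borrowed from the parallel minor.

iv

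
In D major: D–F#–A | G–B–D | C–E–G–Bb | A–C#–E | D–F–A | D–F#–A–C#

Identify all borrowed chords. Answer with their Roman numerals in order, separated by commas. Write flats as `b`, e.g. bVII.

bVII7, i

In D major the diatonic chords are D, Em, F#m, G, A, Bm, C#dim. D–F#–A = D, G–B–D = G, A–C#–E = A and D–F#–A–C# = Dmaj7 are all diatonic. C–E–G–Bb doesn't fit — on degree 7 D major would have C#dim (vii°). C7 is the degree-7 chord of D minor, so it is the borrowed bVII7. But D–F–A is foreign: the diatonic I on degree 1 is D, whereas Dm comes from D minor. It is labeled i.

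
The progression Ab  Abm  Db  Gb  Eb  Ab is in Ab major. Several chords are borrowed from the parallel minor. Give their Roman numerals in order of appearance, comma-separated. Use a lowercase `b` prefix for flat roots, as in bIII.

i, bVII

In Ab major the diatonic chords are Ab, Bbm, Cm, Db, Eb, Fm, Gdim. Ab, Db and Eb all belong to that set. Abm (Ab–Cb–Eb) doesn't fit — on degree 1 Ab major would have Ab (I). Abm is the degree-1 chord of Ab minor, so it is the borrowed i. Gb (Gb–Bb–Db) doesn't fit — on degree 7 Ab major would have Gdim (vii°). Gb is the degree-7 chord of Ab minor, so it is the borrowed bVII.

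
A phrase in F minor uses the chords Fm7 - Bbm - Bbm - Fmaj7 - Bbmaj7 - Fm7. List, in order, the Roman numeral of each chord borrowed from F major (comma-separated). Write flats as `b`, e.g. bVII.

Imaj7, IVmaj7

In F minor (with V from harmonic minor) the diatonic chords are Fm, Gdim, Ab, Bbm, C, Db, Eb. Of the given chords, Fm7 and Bbm are diatonic. But Fmaj7 (F–A–C–E) is foreign: the diatonic i on degree 1 is Fm, whereas Fmaj7 comes from F major. It is labeled Imaj7. Bbmaj7 (Bb–D–F–A) doesn't fit — on degree 4 F minor would have Bbm (iv). Bbmaj7 is the degree-4 chord of F major, so it is the borrowed IVmaj7.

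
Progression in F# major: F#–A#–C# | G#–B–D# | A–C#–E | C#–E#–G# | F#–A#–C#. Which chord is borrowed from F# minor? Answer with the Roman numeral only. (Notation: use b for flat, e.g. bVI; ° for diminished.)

The diatonic triads in F# major are F#, G#m, A#m, B, C#, D#m, E#dim. Of the given chords, F#–A#–C# = F#, G#–B–D# = G#m and C#–E#–G# = C# are diatonic. A–C#–E doesn't fit — on degree 3 F# major would have A#m (iii). A is the degree-3 chord of F# minor, so it is the borrowed bIII.

bIII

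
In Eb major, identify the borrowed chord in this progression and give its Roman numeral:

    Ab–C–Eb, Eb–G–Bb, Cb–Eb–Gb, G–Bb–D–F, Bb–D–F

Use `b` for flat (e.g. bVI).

In Eb major the diatonic chords are Eb, Fm, Gm, Ab, Bb, Cm, Ddim. Ab–C–Eb = Ab, Eb–G–Bb = Eb, G–Bb–D–F = Gm7 and Bb–D–F = Bb are all diatonic. But Cb–Eb–Gb is foreign: the diatonic vi on degree 6 is Cm, whereas Cb comes from Eb minor. It is labeled bVI.

bVI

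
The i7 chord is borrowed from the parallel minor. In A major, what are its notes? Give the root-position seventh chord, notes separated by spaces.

A C E G

The root, A, is scale degree 1 — the same note in A major and A minor; only the chord quality changes. In A minor the chord on A is A–C–E–G.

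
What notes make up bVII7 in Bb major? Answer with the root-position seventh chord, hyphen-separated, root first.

The root of bVII7 is the lowered 7th degree: A becomes Ab. In Bb minor the chord on Ab is Ab–C–Eb–Gb.

Ab-C-Eb-Gb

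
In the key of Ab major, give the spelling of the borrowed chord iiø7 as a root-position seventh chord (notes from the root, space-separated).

The root, Bb, is scale degree 2 — the same note in Ab major and Ab minor; only the chord quality changes. Stacking thirds in Ab minor on Bb gives Bb–Db–Fb–Ab.

Bb Db Fb Ab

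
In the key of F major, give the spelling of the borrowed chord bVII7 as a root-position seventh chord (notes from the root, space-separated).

Eb G Bb Db

Scale degree 7 in F major is E. bVII7 uses the lowered form, Eb, taken from F minor. In F minor the chord on Eb is Eb–G–Bb–Db.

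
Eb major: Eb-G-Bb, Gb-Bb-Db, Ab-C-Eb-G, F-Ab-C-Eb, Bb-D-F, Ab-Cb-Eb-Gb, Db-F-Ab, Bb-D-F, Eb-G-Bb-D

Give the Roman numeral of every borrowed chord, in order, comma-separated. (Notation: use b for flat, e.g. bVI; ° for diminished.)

The diatonic triads in Eb major are Eb, Fm, Gm, Ab, Bb, Cm, Ddim. Eb–G–Bb = Eb, Ab–C–Eb–G = Abmaj7, F–Ab–C–Eb = Fm7, Bb–D–F = Bb and Eb–G–Bb–D = Ebmaj7 all belong to that set. Gb–Bb–Db doesn't fit — on degree 3 Eb major would have Gm (iii). Gb is the degree-3 chord of Eb minor, so it is the borrowed bIII. Ab–Cb–Eb–Gb is not: scale degree 4 in Eb major carries Ab (IV). In Eb minor the chord on that degree is Abm7, so here it functions as iv7, borrowed from the parallel minor. Db–F–Ab doesn't fit — on degree 7 Eb major would have Ddim (vii°). Db is the degree-7 chord of Eb minor, so it is the borrowed bVII.

bIII, iv7, bVII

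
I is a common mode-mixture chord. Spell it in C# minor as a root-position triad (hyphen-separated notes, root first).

C#-E#-G#

The root, C#, is scale degree 1 — the same note in C# minor and C# major; only the chord quality changes. Building the major chord from the parallel major on C#: C#–E#–G#.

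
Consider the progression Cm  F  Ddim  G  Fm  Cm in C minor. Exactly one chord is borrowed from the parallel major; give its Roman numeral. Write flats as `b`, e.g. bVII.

IV

The diatonic triads in C minor (with V from harmonic minor) are Cm, Ddim, Eb, Fm, G, Ab, Bb. Of the given chords, Cm, Ddim, G and Fm are diatonic. F (F–A–C) doesn't fit — on degree 4 C minor would have Fm (iv). F is the degree-4 chord of C major, so it is the borrowed IV.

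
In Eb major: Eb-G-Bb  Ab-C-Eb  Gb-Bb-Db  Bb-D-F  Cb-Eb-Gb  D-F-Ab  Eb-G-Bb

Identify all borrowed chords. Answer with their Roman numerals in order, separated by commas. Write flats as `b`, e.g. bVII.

In Eb major the diatonic chords are Eb, Fm, Gm, Ab, Bb, Cm, Ddim. Of the given chords, Eb–G–Bb = Eb, Ab–C–Eb = Ab, Bb–D–F = Bb and D–F–Ab = Ddim are diatonic. Gb–Bb–Db doesn't fit — on degree 3 Eb major would have Gm (iii). Gb is the degree-3 chord of Eb minor, so it is the borrowed bIII. Cb–Eb–Gb doesn't fit — on degree 6 Eb major would have Cm (vi). Cb is the degree-6 chord of Eb minor, so it is the borrowed bVI.

bIII, bVI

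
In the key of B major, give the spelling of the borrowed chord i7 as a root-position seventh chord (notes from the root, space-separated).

B D F# A

i7 is built on scale degree 1, which is B in both B major and its parallel. In B minor the chord on B is B–D–F#–A.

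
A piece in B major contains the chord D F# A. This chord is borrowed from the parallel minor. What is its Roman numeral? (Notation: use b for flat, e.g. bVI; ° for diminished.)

bIII

In B major scale degree 3 is D#; D is its lowered form, from B minor. The diatonic chord on degree 3 would be D#m (iii), but D–F#–A is the major chord from B minor. As a borrowed chord it is labeled bIII.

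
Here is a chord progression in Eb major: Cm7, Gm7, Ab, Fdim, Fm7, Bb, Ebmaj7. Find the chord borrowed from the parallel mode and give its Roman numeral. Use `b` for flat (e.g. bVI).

The diatonic triads in Eb major are Eb, Fm, Gm, Ab, Bb, Cm, Ddim. Cm7, Gm7, Ab, Fm7, Bb and Ebmaj7 are all diatonic. Fdim (F–Ab–Cb) is not: scale degree 2 in Eb major carries Fm (ii). In Eb minor the chord on that degree is Fdim, so here it functions as ii°, borrowed from the parallel minor.

ii°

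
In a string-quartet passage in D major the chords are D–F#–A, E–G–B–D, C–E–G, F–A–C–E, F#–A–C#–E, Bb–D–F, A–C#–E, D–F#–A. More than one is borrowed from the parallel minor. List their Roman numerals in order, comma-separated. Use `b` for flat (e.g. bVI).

bVII, bIIImaj7, bVI

D major has the diatonic set D, Em, F#m, G, A, Bm, C#dim. D–F#–A = D, E–G–B–D = Em7, F#–A–C#–E = F#m7 and A–C#–E = A are all diatonic. C–E–G is not: scale degree 7 in D major carries C#dim (vii°). In D minor the chord on that degree is C, so here it functions as bVII, borrowed from the parallel minor. F–A–C–E doesn't fit — on degree 3 D major would have F#m (iii). Fmaj7 is the degree-3 chord of D minor, so it is the borrowed bIIImaj7. Bb–D–F doesn't fit — on degree 6 D major would have Bm (vi). Bb is the degree-6 chord of D minor, so it is the borrowed bVI.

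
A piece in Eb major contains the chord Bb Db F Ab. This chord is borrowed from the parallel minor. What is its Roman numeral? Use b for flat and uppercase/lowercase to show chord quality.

v7

Bb is scale degree 5 in Eb major. Bb–Db–F–Ab is a minor-seventh chord — the form found in Eb minor, not the diatonic V (Bb). Borrowed into Eb major it is written v7.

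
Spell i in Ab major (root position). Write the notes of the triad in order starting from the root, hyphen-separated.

The root, Ab, is scale degree 1 — the same note in Ab major and Ab minor; only the chord quality changes. Stacking thirds in Ab minor on Ab gives Ab–Cb–Eb.

Ab-Cb-Eb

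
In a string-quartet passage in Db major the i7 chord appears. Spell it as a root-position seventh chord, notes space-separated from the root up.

The root, Db, is scale degree 1 — the same note in Db major and Db minor; only the chord quality changes. Stacking thirds in Db minor on Db gives Db–Fb–Ab–Cb.

Db Fb Ab Cb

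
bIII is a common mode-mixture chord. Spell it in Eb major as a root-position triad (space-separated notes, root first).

bIII is built on the lowered scale degree 3. In Eb major degree 3 is G; lowered it becomes Gb. In Eb minor the chord on Gb is Gb–Bb–Db.

Gb Bb Db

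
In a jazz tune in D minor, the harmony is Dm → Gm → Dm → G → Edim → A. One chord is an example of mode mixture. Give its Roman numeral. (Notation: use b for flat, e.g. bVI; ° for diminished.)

IV

D minor has the diatonic set Dm, Edim, F, Gm, A, Bb, C (with V from harmonic minor). Dm, Gm, Edim and A all belong to that set. G (G–B–D) is not: scale degree 4 in D minor carries Gm (iv). In D major the chord on that degree is G, so here it functions as IV, borrowed from the parallel major.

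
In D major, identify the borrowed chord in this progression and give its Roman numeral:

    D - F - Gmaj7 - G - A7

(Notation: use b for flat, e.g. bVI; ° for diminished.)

D major has the diatonic set D, Em, F#m, G, A, Bm, C#dim. D, Gmaj7, G and A7 are all diatonic. But F (F–A–C) is foreign: the diatonic iii on degree 3 is F#m, whereas F comes from D minor. It is labeled bIII.

bIII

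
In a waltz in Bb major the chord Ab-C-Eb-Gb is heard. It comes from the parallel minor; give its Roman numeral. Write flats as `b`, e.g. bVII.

In Bb major scale degree 7 is A; Ab is its lowered form, from Bb minor. Ab–C–Eb–Gb is a dominant-seventh chord — the form found in Bb minor, not the diatonic vii° (Adim). Borrowed into Bb major it is written bVII7.

bVII7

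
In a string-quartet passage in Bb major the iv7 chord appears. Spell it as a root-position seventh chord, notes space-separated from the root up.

Eb Gb Bb Db

iv7 is built on scale degree 4, which is Eb in both Bb major and its parallel. Building the minor-seventh chord from the parallel minor on Eb: Eb–Gb–Bb–Db.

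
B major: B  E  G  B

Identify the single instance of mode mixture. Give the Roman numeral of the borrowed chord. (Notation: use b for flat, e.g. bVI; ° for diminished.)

bVI

The diatonic triads in B major are B, C#m, D#m, E, F#, G#m, A#dim. Of the given chords, B and E are diatonic. G (G–B–D) doesn't fit — on degree 6 B major would have G#m (vi). G is the degree-6 chord of B minor, so it is the borrowed bVI.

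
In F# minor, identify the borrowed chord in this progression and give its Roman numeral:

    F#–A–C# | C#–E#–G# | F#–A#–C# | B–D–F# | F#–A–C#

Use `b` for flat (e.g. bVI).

F# minor has the diatonic set F#m, G#dim, A, Bm, C#, D, E (with V from harmonic minor). Of the given chords, F#–A–C# = F#m, C#–E#–G# = C# and B–D–F# = Bm are diatonic. F#–A#–C# doesn't fit — on degree 1 F# minor would have F#m (i). F# is the degree-1 chord of F# major, so it is the borrowed I.

I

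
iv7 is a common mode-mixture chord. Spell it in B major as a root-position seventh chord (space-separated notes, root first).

iv7 is built on scale degree 4, which is E in both B major and its parallel. In B minor the chord on E is E–G–B–D.

E G B D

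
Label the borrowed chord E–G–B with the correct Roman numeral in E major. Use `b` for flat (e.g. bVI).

i

The root E is the diatonic 1st degree of E major; the borrowing shows in the chord quality. The diatonic chord on degree 1 would be E (I), but E–G–B is the minor chord from E minor. As a borrowed chord it is labeled i.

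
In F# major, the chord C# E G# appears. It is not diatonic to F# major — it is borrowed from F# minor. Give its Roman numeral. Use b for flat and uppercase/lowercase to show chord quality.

The root C# is the diatonic 5th degree of F# major; the borrowing shows in the chord quality. C#–E–G# is a minor chord — the form found in F# minor, not the diatonic V (C#). Borrowed into F# major it is written v.

v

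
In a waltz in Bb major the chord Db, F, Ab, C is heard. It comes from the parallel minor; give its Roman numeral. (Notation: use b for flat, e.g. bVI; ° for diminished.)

bIIImaj7

The root Db is the lowered 3rd scale degree — diatonically Bb major has D there. Diatonically Bb major has Dm (iii) on that degree; Db–F–Ab–C is instead the major-seventh chord native to Bb minor, so it takes the label bIIImaj7.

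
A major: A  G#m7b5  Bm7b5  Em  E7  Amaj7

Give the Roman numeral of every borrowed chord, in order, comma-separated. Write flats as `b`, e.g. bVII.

A major has the diatonic set A, Bm, C#m, D, E, F#m, G#dim. A, G#m7b5, E7 and Amaj7 all belong to that set. Bm7b5 (B–D–F–A) doesn't fit — on degree 2 A major would have Bm (ii). Bm7b5 is the degree-2 chord of A minor, so it is the borrowed iiø7. Em (E–G–B) is not: scale degree 5 in A major carries E (V). In A minor the chord on that degree is Em, so here it functions as v, borrowed from the parallel minor.

iiø7, v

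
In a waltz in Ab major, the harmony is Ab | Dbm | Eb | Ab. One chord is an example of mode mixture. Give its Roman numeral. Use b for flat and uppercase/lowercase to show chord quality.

The diatonic triads in Ab major are Ab, Bbm, Cm, Db, Eb, Fm, Gdim. Ab and Eb are both diatonic. Dbm (Db–Fb–Ab) is not: scale degree 4 in Ab major carries Db (IV). In Ab minor the chord on that degree is Dbm, so here it functions as iv, borrowed from the parallel minor.

iv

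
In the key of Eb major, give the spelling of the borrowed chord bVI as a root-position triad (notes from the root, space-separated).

Scale degree 6 in Eb major is C. bVI uses the lowered form, Cb, taken from Eb minor. In Eb minor the chord on Cb is Cb–Eb–Gb.

Cb Eb Gb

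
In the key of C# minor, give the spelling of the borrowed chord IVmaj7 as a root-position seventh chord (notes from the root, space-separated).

IVmaj7 is built on scale degree 4, which is F# in both C# minor and its parallel. Building the major-seventh chord from the parallel major on F#: F#–A#–C#–E#.

F# A# C# E#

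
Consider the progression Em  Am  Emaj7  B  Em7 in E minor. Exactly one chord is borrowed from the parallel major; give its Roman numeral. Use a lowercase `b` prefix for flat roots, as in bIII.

In E minor (with V from harmonic minor) the diatonic chords are Em, F#dim, G, Am, B, C, D. Em, Am, B and Em7 all belong to that set. Emaj7 (E–G#–B–D#) doesn't fit — on degree 1 E minor would have Em (i). Emaj7 is the degree-1 chord of E major, so it is the borrowed Imaj7.

Imaj7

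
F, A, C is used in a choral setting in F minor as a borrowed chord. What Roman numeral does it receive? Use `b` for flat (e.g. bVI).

F is scale degree 1 in F minor. Diatonically F minor has Fm (i) on that degree; F–A–C is instead the major chord native to F major, so it takes the label I.

I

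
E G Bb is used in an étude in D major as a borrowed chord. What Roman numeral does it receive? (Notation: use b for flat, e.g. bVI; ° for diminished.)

ii°

E is scale degree 2 in D major. E–G–Bb is a diminished chord — the form found in D minor, not the diatonic ii (Em). Borrowed into D major it is written ii°.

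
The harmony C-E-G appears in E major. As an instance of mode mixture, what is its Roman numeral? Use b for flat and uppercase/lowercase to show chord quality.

The root C is the lowered 6th scale degree — diatonically E major has C# there. C–E–G is a major chord — the form found in E minor, not the diatonic vi (C#m). Borrowed into E major it is written bVI.

bVI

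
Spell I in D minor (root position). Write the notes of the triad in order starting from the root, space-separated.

I is built on scale degree 1, which is D in both D minor and its parallel. In D major the chord on D is D–F#–A.

D F# A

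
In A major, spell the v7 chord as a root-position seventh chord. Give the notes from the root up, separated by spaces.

The root, E, is scale degree 5 — the same note in A major and A minor; only the chord quality changes. Stacking thirds in A minor on E gives E–G–B–D.

E G B D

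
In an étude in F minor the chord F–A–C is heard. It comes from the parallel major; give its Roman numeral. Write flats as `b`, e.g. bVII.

The root F is the diatonic 1st degree of F minor; the borrowing shows in the chord quality. The diatonic chord on degree 1 would be Fm (i), but F–A–C is the major chord from F major. As a borrowed chord it is labeled I.

I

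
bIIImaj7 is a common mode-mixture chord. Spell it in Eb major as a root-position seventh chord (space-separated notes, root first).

Gb Bb Db F

Scale degree 3 in Eb major is G. bIIImaj7 uses the lowered form, Gb, taken from Eb minor. Building the major-seventh chord from the parallel minor on Gb: Gb–Bb–Db–F.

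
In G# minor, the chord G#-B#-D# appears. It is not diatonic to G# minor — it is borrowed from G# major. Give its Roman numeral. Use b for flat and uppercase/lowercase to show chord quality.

I

The root G# is the diatonic 1st degree of G# minor; the borrowing shows in the chord quality. Diatonically G# minor has G#m (i) on that degree; G#–B#–D# is instead the major chord native to G# major, so it takes the label I.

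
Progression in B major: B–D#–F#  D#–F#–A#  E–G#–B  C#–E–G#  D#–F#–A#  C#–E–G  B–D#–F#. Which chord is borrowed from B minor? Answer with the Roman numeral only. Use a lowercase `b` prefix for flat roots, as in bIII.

ii°

B major has the diatonic set B, C#m, D#m, E, F#, G#m, A#dim. B–D#–F# = B, D#–F#–A# = D#m, E–G#–B = E and C#–E–G# = C#m are all diatonic. C#–E–G is not: scale degree 2 in B major carries C#m (ii). In B minor the chord on that degree is C#dim, so here it functions as ii°, borrowed from the parallel minor.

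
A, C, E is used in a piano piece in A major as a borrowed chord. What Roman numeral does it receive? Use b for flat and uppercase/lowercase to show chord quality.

The root A is the diatonic 1st degree of A major; the borrowing shows in the chord quality. The diatonic chord on degree 1 would be A (I), but A–C–E is the minor chord from A minor. As a borrowed chord it is labeled i.

i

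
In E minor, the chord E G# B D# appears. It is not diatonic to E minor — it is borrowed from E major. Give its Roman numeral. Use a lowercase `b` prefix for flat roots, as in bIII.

Imaj7

The root E is the diatonic 1st degree of E minor; the borrowing shows in the chord quality. E–G#–B–D# is a major-seventh chord — the form found in E major, not the diatonic i (Em). Borrowed into E minor it is written Imaj7.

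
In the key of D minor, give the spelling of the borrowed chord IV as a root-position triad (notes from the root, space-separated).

The root, G, is scale degree 4 — the same note in D minor and D major; only the chord quality changes. Stacking thirds in D major on G gives G–B–D.

G B D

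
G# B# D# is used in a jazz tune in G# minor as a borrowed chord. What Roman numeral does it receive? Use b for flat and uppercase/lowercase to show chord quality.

G# is scale degree 1 in G# minor. G#–B#–D# is a major chord — the form found in G# major, not the diatonic i (G#m). Borrowed into G# minor it is written I.

I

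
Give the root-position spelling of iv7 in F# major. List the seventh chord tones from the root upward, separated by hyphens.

iv7 is built on scale degree 4, which is B in both F# major and its parallel. In F# minor the chord on B is B–D–F#–A.

B-D-F#-A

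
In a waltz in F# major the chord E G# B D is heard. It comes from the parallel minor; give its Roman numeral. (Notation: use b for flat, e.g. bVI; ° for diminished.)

The root E is the lowered 7th scale degree — diatonically F# major has E# there. Diatonically F# major has E#dim (vii°) on that degree; E–G#–B–D is instead the dominant-seventh chord native to F# minor, so it takes the label bVII7.

bVII7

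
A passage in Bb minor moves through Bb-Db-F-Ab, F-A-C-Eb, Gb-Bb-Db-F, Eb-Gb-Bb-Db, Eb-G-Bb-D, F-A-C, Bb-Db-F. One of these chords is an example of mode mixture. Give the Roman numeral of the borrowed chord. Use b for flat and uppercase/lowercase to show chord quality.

IVmaj7

The diatonic triads in Bb minor (with V from harmonic minor) are Bbm, Cdim, Db, Ebm, F, Gb, Ab. Of the given chords, Bb–Db–F–Ab = Bbm7, F–A–C–Eb = F7, Gb–Bb–Db–F = Gbmaj7, Eb–Gb–Bb–Db = Ebm7, F–A–C = F and Bb–Db–F = Bbm are diatonic. But Eb–G–Bb–D is foreign: the diatonic iv on degree 4 is Ebm, whereas Ebmaj7 comes from Bb major. It is labeled IVmaj7.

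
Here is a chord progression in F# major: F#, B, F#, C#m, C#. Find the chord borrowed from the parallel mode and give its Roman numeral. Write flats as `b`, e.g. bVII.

v

In F# major the diatonic chords are F#, G#m, A#m, B, C#, D#m, E#dim. F#, B and C# all belong to that set. C#m (C#–E–G#) doesn't fit — on degree 5 F# major would have C# (V). C#m is the degree-5 chord of F# minor, so it is the borrowed v.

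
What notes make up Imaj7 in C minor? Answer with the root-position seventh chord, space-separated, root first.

The root, C, is scale degree 1 — the same note in C minor and C major; only the chord quality changes. In C major the chord on C is C–E–G–B.

C E G B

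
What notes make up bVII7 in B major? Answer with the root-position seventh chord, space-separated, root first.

Scale degree 7 in B major is A#. bVII7 uses the lowered form, A, taken from B minor. In B minor the chord on A is A–C#–E–G.

A C# E G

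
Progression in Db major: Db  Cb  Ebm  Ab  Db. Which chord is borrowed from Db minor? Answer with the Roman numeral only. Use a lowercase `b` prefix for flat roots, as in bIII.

bVII

Db major has the diatonic set Db, Ebm, Fm, Gb, Ab, Bbm, Cdim. Of the given chords, Db, Ebm and Ab are diatonic. Cb (Cb–Eb–Gb) is not: scale degree 7 in Db major carries Cdim (vii°). In Db minor the chord on that degree is Cb, so here it functions as bVII, borrowed from the parallel minor.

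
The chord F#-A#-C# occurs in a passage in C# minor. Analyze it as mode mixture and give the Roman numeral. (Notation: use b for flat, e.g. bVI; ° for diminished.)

F# is scale degree 4 in C# minor. F#–A#–C# is a major chord — the form found in C# major, not the diatonic iv (F#m). Borrowed into C# minor it is written IV.

IV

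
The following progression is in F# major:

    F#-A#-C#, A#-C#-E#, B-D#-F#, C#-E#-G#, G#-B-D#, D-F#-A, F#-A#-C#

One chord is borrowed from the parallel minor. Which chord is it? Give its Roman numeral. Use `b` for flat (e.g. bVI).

F# major has the diatonic set F#, G#m, A#m, B, C#, D#m, E#dim. Of the given chords, F#–A#–C# = F#, A#–C#–E# = A#m, B–D#–F# = B, C#–E#–G# = C# and G#–B–D# = G#m are diatonic. D–F#–A doesn't fit — on degree 6 F# major would have D#m (vi). D is the degree-6 chord of F# minor, so it is the borrowed bVI.

bVI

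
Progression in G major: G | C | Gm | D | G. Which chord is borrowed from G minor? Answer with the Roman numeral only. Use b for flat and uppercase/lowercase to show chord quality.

i

G major has the diatonic set G, Am, Bm, C, D, Em, F#dim. G, C and D all belong to that set. Gm (G–Bb–D) is not: scale degree 1 in G major carries G (I). In G minor the chord on that degree is Gm, so here it functions as i, borrowed from the parallel minor.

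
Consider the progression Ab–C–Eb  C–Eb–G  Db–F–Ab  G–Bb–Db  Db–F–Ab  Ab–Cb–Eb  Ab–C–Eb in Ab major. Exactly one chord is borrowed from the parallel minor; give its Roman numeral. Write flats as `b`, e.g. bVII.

i

In Ab major the diatonic chords are Ab, Bbm, Cm, Db, Eb, Fm, Gdim. Ab–C–Eb = Ab, C–Eb–G = Cm, Db–F–Ab = Db and G–Bb–Db = Gdim are all diatonic. Ab–Cb–Eb doesn't fit — on degree 1 Ab major would have Ab (I). Abm is the degree-1 chord of Ab minor, so it is the borrowed i.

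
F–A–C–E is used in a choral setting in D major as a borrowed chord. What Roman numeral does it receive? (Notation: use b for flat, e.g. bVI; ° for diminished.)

bIIImaj7

F is the lowered form of scale degree 3 in D major (the diatonic degree 3 is F#). The diatonic chord on degree 3 would be F#m (iii), but F–A–C–E is the major-seventh chord from D minor. As a borrowed chord it is labeled bIIImaj7.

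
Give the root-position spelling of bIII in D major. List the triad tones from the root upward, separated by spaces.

F A C

Scale degree 3 in D major is F#. bIII uses the lowered form, F, taken from D minor. Stacking thirds in D minor on F gives F–A–C.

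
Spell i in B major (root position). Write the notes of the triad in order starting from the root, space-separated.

i is built on scale degree 1, which is B in both B major and its parallel. Stacking thirds in B minor on B gives B–D–F#.

B D F#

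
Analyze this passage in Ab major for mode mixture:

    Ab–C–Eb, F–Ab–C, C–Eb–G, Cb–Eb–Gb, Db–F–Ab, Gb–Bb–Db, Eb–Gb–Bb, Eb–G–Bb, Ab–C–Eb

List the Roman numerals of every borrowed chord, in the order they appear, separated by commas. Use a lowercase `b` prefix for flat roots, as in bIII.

bIII, bVII, v

The diatonic triads in Ab major are Ab, Bbm, Cm, Db, Eb, Fm, Gdim. Ab–C–Eb = Ab, F–Ab–C = Fm, C–Eb–G = Cm, Db–F–Ab = Db and Eb–G–Bb = Eb are all diatonic. But Cb–Eb–Gb is foreign: the diatonic iii on degree 3 is Cm, whereas Cb comes from Ab minor. It is labeled bIII. But Gb–Bb–Db is foreign: the diatonic vii° on degree 7 is Gdim, whereas Gb comes from Ab minor. It is labeled bVII. But Eb–Gb–Bb is foreign: the diatonic V on degree 5 is Eb, whereas Ebm comes from Ab minor. It is labeled v.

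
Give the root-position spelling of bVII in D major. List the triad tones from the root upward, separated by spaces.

C E G

Scale degree 7 in D major is C#. bVII uses the lowered form, C, taken from D minor. Stacking thirds in D minor on C gives C–E–G.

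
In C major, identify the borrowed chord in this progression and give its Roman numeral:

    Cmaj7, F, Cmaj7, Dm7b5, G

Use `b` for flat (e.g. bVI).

The diatonic triads in C major are C, Dm, Em, F, G, Am, Bdim. Cmaj7, F and G all belong to that set. But Dm7b5 (D–F–Ab–C) is foreign: the diatonic ii on degree 2 is Dm, whereas Dm7b5 comes from C minor. It is labeled iiø7.

iiø7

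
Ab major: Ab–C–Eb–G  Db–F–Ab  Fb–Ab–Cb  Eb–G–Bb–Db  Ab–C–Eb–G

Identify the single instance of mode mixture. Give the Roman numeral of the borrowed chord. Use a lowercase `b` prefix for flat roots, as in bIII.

bVI

Ab major has the diatonic set Ab, Bbm, Cm, Db, Eb, Fm, Gdim. Of the given chords, Ab–C–Eb–G = Abmaj7, Db–F–Ab = Db and Eb–G–Bb–Db = Eb7 are diatonic. But Fb–Ab–Cb is foreign: the diatonic vi on degree 6 is Fm, whereas Fb comes from Ab minor. It is labeled bVI.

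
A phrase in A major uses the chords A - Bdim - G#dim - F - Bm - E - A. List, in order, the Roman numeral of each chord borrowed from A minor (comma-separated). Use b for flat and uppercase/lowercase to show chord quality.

A major has the diatonic set A, Bm, C#m, D, E, F#m, G#dim. Of the given chords, A, G#dim, Bm and E are diatonic. Bdim (B–D–F) is not: scale degree 2 in A major carries Bm (ii). In A minor the chord on that degree is Bdim, so here it functions as ii°, borrowed from the parallel minor. But F (F–A–C) is foreign: the diatonic vi on degree 6 is F#m, whereas F comes from A minor. It is labeled bVI.

ii°, bVI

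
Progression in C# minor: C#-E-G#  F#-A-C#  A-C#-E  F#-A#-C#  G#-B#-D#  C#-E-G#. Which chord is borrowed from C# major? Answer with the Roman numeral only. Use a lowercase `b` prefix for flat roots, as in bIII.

In C# minor (with V from harmonic minor) the diatonic chords are C#m, D#dim, E, F#m, G#, A, B. C#–E–G# = C#m, F#–A–C# = F#m, A–C#–E = A and G#–B#–D# = G# all belong to that set. F#–A#–C# is not: scale degree 4 in C# minor carries F#m (iv). In C# major the chord on that degree is F#, so here it functions as IV, borrowed from the parallel major.

IV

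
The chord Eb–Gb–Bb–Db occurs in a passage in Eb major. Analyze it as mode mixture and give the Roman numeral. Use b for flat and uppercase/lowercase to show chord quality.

The root Eb is the diatonic 1st degree of Eb major; the borrowing shows in the chord quality. Eb–Gb–Bb–Db is a minor-seventh chord — the form found in Eb minor, not the diatonic I (Eb). Borrowed into Eb major it is written i7.

i7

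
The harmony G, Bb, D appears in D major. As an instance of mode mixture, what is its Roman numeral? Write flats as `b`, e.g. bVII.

The root G is the diatonic 4th degree of D major; the borrowing shows in the chord quality. The diatonic chord on degree 4 would be G (IV), but G–Bb–D is the minor chord from D minor. As a borrowed chord it is labeled iv.

iv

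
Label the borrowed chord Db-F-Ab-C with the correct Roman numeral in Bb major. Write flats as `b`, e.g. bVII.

bIIImaj7

The root Db is the lowered 3rd scale degree — diatonically Bb major has D there. Diatonically Bb major has Dm (iii) on that degree; Db–F–Ab–C is instead the major-seventh chord native to Bb minor, so it takes the label bIIImaj7.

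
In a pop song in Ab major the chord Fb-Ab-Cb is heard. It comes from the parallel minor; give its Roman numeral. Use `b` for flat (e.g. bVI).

bVI

In Ab major scale degree 6 is F; Fb is its lowered form, from Ab minor. Fb–Ab–Cb is a major chord — the form found in Ab minor, not the diatonic vi (Fm). Borrowed into Ab major it is written bVI.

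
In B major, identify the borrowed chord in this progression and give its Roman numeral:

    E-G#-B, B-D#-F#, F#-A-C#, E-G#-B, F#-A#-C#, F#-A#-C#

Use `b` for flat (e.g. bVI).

In B major the diatonic chords are B, C#m, D#m, E, F#, G#m, A#dim. Of the given chords, E–G#–B = E, B–D#–F# = B and F#–A#–C# = F# are diatonic. F#–A–C# doesn't fit — on degree 5 B major would have F# (V). F#m is the degree-5 chord of B minor, so it is the borrowed v.

v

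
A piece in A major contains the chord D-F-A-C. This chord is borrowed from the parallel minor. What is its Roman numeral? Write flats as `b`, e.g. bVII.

iv7

The root D is the diatonic 4th degree of A major; the borrowing shows in the chord quality. D–F–A–C is a minor-seventh chord — the form found in A minor, not the diatonic IV (D). Borrowed into A major it is written iv7.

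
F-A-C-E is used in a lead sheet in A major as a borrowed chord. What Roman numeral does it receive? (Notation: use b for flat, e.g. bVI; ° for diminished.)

F is the lowered form of scale degree 6 in A major (the diatonic degree 6 is F#). The diatonic chord on degree 6 would be F#m (vi), but F–A–C–E is the major-seventh chord from A minor. As a borrowed chord it is labeled bVImaj7.

bVImaj7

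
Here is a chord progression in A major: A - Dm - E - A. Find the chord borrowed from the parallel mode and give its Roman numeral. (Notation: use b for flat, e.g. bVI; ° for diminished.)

iv

In A major the diatonic chords are A, Bm, C#m, D, E, F#m, G#dim. Of the given chords, A and E are diatonic. Dm (D–F–A) is not: scale degree 4 in A major carries D (IV). In A minor the chord on that degree is Dm, so here it functions as iv, borrowed from the parallel minor.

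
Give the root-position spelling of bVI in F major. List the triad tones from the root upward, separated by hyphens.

Db-F-Ab

The root of bVI is the lowered 6th degree: D becomes Db. Building the major chord from the parallel minor on Db: Db–F–Ab.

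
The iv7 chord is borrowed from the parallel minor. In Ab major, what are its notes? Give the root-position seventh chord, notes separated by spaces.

Db Fb Ab Cb

iv7 is built on scale degree 4, which is Db in both Ab major and its parallel. Stacking thirds in Ab minor on Db gives Db–Fb–Ab–Cb.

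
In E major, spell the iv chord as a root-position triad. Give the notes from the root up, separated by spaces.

A C E

The root, A, is scale degree 4 — the same note in E major and E minor; only the chord quality changes. Building the minor chord from the parallel minor on A: A–C–E.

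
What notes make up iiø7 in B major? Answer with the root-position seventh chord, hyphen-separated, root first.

iiø7 is built on scale degree 2, which is C# in both B major and its parallel. In B minor the chord on C# is C#–E–G–B.

C#-E-G-B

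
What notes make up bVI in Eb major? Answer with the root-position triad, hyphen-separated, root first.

Scale degree 6 in Eb major is C. bVI uses the lowered form, Cb, taken from Eb minor. In Eb minor the chord on Cb is Cb–Eb–Gb.

Cb-Eb-Gb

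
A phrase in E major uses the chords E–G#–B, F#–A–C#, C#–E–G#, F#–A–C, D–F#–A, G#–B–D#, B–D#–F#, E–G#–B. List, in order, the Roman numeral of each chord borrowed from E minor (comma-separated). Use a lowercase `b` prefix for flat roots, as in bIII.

ii°, bVII

E major has the diatonic set E, F#m, G#m, A, B, C#m, D#dim. E–G#–B = E, F#–A–C# = F#m, C#–E–G# = C#m, G#–B–D# = G#m and B–D#–F# = B are all diatonic. F#–A–C is not: scale degree 2 in E major carries F#m (ii). In E minor the chord on that degree is F#dim, so here it functions as ii°, borrowed from the parallel minor. But D–F#–A is foreign: the diatonic vii° on degree 7 is D#dim, whereas D comes from E minor. It is labeled bVII.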